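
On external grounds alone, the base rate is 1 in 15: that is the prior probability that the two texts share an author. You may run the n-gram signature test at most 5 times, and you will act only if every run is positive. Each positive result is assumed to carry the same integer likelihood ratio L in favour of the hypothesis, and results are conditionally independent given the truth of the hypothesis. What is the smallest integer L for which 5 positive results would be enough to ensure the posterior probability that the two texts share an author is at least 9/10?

3

Prior odds = (1/15)/(14/15) = 1/14.
Target odds = 0.9/0.1 = 9.
Need L⁵ ≥ 9 ÷ (1/14) = 126.
2⁵ = 32 < 126 ≤ 243 = 3⁵, so L = 3.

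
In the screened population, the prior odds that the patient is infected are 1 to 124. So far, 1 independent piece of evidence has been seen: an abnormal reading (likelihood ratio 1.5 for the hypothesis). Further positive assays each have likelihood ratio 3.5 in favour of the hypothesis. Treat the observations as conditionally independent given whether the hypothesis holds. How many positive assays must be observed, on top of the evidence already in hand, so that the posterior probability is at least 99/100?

Prior odds = 1/124.
Bayes factor of the evidence already in hand = 1.5.
Odds after that evidence = (1/124) × 1.5 = 3/248.
Target odds = 0.99/0.01 = 99.
Need 3.5ⁿ ≥ 99 ÷ (3/248) = 8184.
3.5⁷ = 823543/128 falls short of 8184 but 3.5⁸ = 5764801/256 reaches it, so n = 8.

8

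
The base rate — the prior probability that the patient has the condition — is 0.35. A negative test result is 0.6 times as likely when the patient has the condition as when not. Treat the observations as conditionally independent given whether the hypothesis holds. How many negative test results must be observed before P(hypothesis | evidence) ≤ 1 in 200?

10

Prior odds: 0.35 ÷ 0.65 = 7/13.
Likelihood ratio per negative test result = 0.6.
Target odds: 0.005 ÷ 0.995 = 1/199.
Require 0.6ⁿ ≤ 1/199 ÷ (7/13) = 13/1393.
0.6⁹ = 19683/1953125 is still above 13/1393 but 0.6¹⁰ = 59049/9765625 is at or below it, so n = 10.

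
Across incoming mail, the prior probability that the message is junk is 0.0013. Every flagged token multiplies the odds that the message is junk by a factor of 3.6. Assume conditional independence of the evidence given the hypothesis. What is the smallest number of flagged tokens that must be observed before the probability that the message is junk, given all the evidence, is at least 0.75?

7

Prior odds: 0.0013 ÷ 0.9987 = 13/9987.
Likelihood ratio per flagged token = 3.6.
Target posterior odds = 0.75/0.25 = 3.
Need (13/9987) × 3.6ⁿ ≥ 3, i.e. 3.6ⁿ ≥ 29961/13.
3.6⁶ = 34012224/15625 falls short of 29961/13 but 3.6⁷ = 612220032/78125 reaches it, so n = 7.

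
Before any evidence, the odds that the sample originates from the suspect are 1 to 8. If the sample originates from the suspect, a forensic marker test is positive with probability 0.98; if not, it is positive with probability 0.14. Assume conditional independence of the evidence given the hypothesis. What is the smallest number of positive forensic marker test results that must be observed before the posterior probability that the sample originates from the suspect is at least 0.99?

4

Prior odds = 0.125.
Likelihood ratio of a positive = 0.98/0.14 = 7.
Target odds: 0.99 ÷ 0.01 = 99.
Require 7ⁿ ≥ 99 ÷ 0.125 = 792.
7³ = 343 falls short of 792 but 7⁴ = 2401 reaches it, so n = 4.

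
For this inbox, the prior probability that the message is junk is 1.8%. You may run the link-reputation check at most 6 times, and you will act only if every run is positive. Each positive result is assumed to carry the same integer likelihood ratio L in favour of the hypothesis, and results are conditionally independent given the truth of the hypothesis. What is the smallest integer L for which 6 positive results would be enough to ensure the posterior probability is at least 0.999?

Prior odds = 0.018/0.982 = 9/491.
Target odds = 0.999/0.001 = 999.
Need L⁶ ≥ 999 ÷ (9/491) = 54501.
6⁶ = 46656 < 54501 ≤ 117649 = 7⁶, so L = 7.

7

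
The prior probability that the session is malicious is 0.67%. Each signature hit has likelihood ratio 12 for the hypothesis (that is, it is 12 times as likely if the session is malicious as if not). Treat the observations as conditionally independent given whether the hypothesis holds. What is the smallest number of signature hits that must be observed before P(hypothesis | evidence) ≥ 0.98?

Prior odds = 0.0067/0.9933 = 67/9933.
Likelihood ratio per signature hit = 12.
Target posterior odds = 0.98/0.02 = 49.
Require 12ⁿ ≥ 49 ÷ (67/9933) = 486717/67.
12³ = 1728 falls short of 486717/67 but 12⁴ = 20736 reaches it, so n = 4.

4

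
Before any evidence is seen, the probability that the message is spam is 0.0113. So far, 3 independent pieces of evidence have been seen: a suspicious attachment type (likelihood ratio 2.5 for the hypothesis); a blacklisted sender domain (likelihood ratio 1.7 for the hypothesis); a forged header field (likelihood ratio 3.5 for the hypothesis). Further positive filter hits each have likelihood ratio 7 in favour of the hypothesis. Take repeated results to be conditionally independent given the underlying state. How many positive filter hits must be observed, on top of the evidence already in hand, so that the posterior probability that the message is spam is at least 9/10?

3

Prior odds = 0.0113/0.9887 = 113/9887.
Combined Bayes factor of the evidence already in hand = 2.5 × 1.7 × 3.5 = 14.875.
Odds after that evidence = (113/9887) × 14.875 = 13447/79096.
Target odds = 0.9/0.1 = 9.
Need 7ⁿ ≥ 9 ÷ (13447/79096) = 711864/13447.
7² = 49 falls short of 711864/13447 but 7³ = 343 reaches it, so n = 3.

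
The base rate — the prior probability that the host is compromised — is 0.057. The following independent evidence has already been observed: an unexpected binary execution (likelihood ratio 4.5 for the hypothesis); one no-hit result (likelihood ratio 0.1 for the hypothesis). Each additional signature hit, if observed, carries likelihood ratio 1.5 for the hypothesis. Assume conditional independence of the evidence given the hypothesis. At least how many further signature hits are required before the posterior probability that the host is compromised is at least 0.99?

21

Prior odds = 0.057/0.943 = 57/943.
Combined Bayes factor of the evidence already in hand = 4.5 × 0.1 = 0.45.
Odds after that evidence = (57/943) × 0.45 = 513/18860.
Target odds = 0.99/0.01 = 99.
Need 1.5ⁿ ≥ 99 ÷ (513/18860) = 207460/57.
1.5²⁰ ≈3325.26 falls short of 207460/57 but 1.5²¹ ≈4987.89 reaches it, so n = 21.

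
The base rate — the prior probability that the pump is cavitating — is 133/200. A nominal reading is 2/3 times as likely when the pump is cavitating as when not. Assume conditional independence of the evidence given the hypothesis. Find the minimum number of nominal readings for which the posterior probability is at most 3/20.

6

Prior odds: 0.665 ÷ 0.335 = 133/67.
Likelihood ratio per nominal reading = 2/3.
Target odds: 0.15 ÷ 0.85 = 3/17.
Need (133/67) × (2/3)ⁿ ≤ 3/17, i.e. (2/3)ⁿ ≤ 201/2261.
(2/3)⁵ = 32/243 is still above 201/2261 but (2/3)⁶ = 64/729 is at or below it, so n = 6.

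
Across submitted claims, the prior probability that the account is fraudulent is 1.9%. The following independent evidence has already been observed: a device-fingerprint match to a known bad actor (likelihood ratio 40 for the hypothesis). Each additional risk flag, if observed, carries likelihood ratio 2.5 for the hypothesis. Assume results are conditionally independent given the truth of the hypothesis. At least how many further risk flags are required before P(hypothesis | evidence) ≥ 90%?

3

Prior odds = 0.019/0.981 = 19/981.
Bayes factor of the evidence already in hand = 40.
Odds after that evidence = (19/981) × 40 = 760/981.
Target odds = 0.9/0.1 = 9.
Need 2.5ⁿ ≥ 9 ÷ (760/981) = 8829/760.
2.5² = 6.25 falls short of 8829/760 but 2.5³ = 15.625 reaches it, so n = 3.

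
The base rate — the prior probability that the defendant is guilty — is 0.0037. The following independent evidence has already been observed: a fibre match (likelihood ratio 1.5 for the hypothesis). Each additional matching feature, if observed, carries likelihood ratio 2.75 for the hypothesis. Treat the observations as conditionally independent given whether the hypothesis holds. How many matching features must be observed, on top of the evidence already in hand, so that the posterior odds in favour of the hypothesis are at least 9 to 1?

8

Prior odds = 0.0037/0.9963 = 37/9963.
Bayes factor of the evidence already in hand = 1.5.
Odds after that evidence = (37/9963) × 1.5 = 37/6642.
Target odds = 9.
Need 2.75ⁿ ≥ 9 ÷ (37/6642) = 59778/37.
2.75⁷ = 19487171/16384 falls short of 59778/37 but 2.75⁸ = 214358881/65536 reaches it, so n = 8.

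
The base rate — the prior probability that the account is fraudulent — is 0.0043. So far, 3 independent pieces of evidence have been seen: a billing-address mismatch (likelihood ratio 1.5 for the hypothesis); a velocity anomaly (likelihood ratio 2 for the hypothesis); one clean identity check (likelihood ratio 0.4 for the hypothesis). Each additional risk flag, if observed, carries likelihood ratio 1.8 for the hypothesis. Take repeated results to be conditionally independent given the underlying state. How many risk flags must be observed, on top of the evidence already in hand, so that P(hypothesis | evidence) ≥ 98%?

Prior odds = 0.0043/0.9957 = 43/9957.
Combined Bayes factor of the evidence already in hand = 1.5 × 2 × 0.4 = 1.2.
Odds after that evidence = (43/9957) × 1.2 = 86/16595.
Target odds = 0.98/0.02 = 49.
Need 1.8ⁿ ≥ 49 ÷ (86/16595) = 813155/86.
1.8¹⁵ ≈6746.64 falls short of 813155/86 but 1.8¹⁶ ≈12144 reaches it, so n = 16.

16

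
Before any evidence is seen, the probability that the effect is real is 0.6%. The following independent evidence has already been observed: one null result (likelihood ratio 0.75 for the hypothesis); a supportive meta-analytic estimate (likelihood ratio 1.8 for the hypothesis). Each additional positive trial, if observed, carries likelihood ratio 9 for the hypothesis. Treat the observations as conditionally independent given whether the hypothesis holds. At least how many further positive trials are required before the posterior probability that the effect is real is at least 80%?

3

Prior odds = 0.006/0.994 = 3/497.
Combined Bayes factor of the evidence already in hand = 0.75 × 1.8 = 1.35.
Odds after that evidence = (3/497) × 1.35 = 81/9940.
Target odds = 0.8/0.2 = 4.
Need 9ⁿ ≥ 4 ÷ (81/9940) = 39760/81.
9² = 81 falls short of 39760/81 but 9³ = 729 reaches it, so n = 3.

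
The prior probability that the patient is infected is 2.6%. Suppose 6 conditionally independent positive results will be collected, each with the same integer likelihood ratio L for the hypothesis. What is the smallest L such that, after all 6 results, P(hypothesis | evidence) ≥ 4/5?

3

Prior odds = 0.026/0.974 = 13/487.
Target odds = 0.8/0.2 = 4.
Need L⁶ ≥ 4 ÷ (13/487) = 1948/13.
2⁶ = 64 < 1948/13 ≤ 729 = 3⁶, so L = 3.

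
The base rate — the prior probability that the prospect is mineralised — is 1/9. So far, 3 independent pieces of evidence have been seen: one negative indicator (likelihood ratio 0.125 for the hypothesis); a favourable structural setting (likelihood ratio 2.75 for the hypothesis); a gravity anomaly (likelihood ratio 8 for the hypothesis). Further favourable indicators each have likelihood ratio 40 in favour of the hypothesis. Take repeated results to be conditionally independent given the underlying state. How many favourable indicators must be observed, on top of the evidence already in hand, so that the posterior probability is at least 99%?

Prior odds = (1/9)/(8/9) = 0.125.
Combined Bayes factor of the evidence already in hand = 0.125 × 2.75 × 8 = 2.75.
Odds after that evidence = 0.125 × 2.75 = 0.34375.
Target odds = 0.99/0.01 = 99.
Need 40ⁿ ≥ 99 ÷ 0.34375 = 288.
40¹ = 40 falls short of 288 but 40² = 1600 reaches it, so n = 2.

2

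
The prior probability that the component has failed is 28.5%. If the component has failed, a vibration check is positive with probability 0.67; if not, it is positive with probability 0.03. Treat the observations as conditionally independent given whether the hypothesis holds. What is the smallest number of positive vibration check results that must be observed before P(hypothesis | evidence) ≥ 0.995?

3

Prior odds: 0.285 ÷ 0.715 = 57/143.
Likelihood ratio of a positive = 0.67/0.03 = 67/3.
Target posterior odds = 0.995/0.005 = 199.
Need (57/143) × (67/3)ⁿ ≥ 199, i.e. (67/3)ⁿ ≥ 28457/57.
(67/3)² = 4489/9 falls short of 28457/57 but (67/3)³ = 300763/27 reaches it, so n = 3.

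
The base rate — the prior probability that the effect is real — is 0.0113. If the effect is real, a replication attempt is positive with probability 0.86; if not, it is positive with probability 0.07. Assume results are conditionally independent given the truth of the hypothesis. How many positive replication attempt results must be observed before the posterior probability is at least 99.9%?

Prior odds: 0.0113 ÷ 0.9887 = 113/9887.
Likelihood ratio of a positive = 0.86/0.07 = 86/7.
Target odds: 0.999 ÷ 0.001 = 999.
Require (86/7)ⁿ ≥ 999 ÷ (113/9887) = 9877113/113.
(86/7)⁴ = 54700816/2401 falls short of 9877113/113 but (86/7)⁵ ≈279899 reaches it, so n = 5.

5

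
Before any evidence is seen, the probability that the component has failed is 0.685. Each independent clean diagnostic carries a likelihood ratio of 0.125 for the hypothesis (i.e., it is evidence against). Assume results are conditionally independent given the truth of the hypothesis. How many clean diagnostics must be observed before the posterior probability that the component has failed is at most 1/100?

3

Prior odds = 0.685/0.315 = 137/63.
Likelihood ratio per clean diagnostic = 0.125.
Target odds: 0.01 ÷ 0.99 = 1/99.
Require 0.125ⁿ ≤ 1/99 ÷ (137/63) = 7/1507.
0.125² = 0.015625 is still above 7/1507 but 0.125³ = 0.001953125 is at or below it, so n = 3.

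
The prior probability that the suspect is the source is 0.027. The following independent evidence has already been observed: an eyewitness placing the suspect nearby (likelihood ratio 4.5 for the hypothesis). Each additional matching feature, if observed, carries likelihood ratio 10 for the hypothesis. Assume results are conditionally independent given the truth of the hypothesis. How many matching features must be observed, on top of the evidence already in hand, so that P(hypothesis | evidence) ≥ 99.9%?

4

Prior odds = 0.027/0.973 = 27/973.
Bayes factor of the evidence already in hand = 4.5.
Odds after that evidence = (27/973) × 4.5 = 243/1946.
Target odds = 0.999/0.001 = 999.
Need 10ⁿ ≥ 999 ÷ (243/1946) = 72002/9.
10³ = 1000 falls short of 72002/9 but 10⁴ = 10000 reaches it, so n = 4.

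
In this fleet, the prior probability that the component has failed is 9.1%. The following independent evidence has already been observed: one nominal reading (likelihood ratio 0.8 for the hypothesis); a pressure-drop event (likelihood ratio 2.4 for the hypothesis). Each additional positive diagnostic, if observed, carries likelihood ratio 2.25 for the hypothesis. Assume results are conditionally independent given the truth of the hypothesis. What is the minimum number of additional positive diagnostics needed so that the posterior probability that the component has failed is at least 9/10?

Prior odds = 0.091/0.909 = 91/909.
Combined Bayes factor of the evidence already in hand = 0.8 × 2.4 = 1.92.
Odds after that evidence = (91/909) × 1.92 = 1456/7575.
Target odds = 0.9/0.1 = 9.
Need 2.25ⁿ ≥ 9 ÷ (1456/7575) = 68175/1456.
2.25⁴ = 25.62890625 falls short of 68175/1456 but 2.25⁵ = 59049/1024 reaches it, so n = 5.

5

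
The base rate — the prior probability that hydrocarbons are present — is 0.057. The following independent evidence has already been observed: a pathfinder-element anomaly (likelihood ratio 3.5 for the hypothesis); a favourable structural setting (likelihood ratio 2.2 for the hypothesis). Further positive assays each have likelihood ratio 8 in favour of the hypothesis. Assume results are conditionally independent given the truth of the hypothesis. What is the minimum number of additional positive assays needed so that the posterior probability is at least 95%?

Prior odds = 0.057/0.943 = 57/943.
Combined Bayes factor of the evidence already in hand = 3.5 × 2.2 = 7.7.
Odds after that evidence = (57/943) × 7.7 = 4389/9430.
Target odds = 0.95/0.05 = 19.
Need 8ⁿ ≥ 19 ÷ (4389/9430) = 9430/231.
8¹ = 8 falls short of 9430/231 but 8² = 64 reaches it, so n = 2.

2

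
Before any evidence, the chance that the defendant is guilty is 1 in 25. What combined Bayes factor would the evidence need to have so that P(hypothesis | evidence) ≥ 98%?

1176

Prior odds = 0.04/0.96 = 1/24.
Target odds = 0.98/0.02 = 49.
Required Bayes factor = 49 ÷ (1/24) = 1176.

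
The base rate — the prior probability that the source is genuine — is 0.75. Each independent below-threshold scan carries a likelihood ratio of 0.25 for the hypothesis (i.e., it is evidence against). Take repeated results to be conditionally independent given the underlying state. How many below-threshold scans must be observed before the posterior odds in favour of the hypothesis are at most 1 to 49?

4

Prior odds: 0.75 ÷ 0.25 = 3.
Likelihood ratio per below-threshold scan = 0.25.
Target odds = 1/49.
Need 3 × 0.25ⁿ ≤ 1/49, i.e. 0.25ⁿ ≤ 1/147.
0.25³ = 0.015625 is still above 1/147 but 0.25⁴ = 0.00390625 is at or below it, so n = 4.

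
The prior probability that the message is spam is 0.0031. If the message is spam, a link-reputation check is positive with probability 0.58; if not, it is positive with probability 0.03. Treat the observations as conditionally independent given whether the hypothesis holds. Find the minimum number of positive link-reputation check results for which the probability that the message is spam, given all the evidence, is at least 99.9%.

Prior odds: 0.0031 ÷ 0.9969 = 31/9969.
Likelihood ratio of a positive = 0.58/0.03 = 58/3.
Target posterior odds = 0.999/0.001 = 999.
Need (31/9969) × (58/3)ⁿ ≥ 999, i.e. (58/3)ⁿ ≥ 9959031/31.
(58/3)⁴ = 11316496/81 falls short of 9959031/31 but (58/3)⁵ = 656356768/243 reaches it, so n = 5.

5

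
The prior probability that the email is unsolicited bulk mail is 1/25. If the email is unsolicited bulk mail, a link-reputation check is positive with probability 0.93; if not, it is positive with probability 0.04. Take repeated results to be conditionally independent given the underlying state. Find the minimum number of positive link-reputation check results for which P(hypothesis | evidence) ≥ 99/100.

3

Prior odds: 0.04 ÷ 0.96 = 1/24.
Likelihood ratio of a positive = 0.93/0.04 = 23.25.
Target odds: 0.99 ÷ 0.01 = 99.
Need (1/24) × 23.25ⁿ ≥ 99, i.e. 23.25ⁿ ≥ 2376.
23.25² = 540.5625 falls short of 2376 but 23.25³ = 804357/64 reaches it, so n = 3.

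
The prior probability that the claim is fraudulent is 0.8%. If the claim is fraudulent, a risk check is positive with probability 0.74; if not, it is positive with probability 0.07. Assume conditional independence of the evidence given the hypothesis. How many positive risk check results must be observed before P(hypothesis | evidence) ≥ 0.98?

4

Prior odds: 0.008 ÷ 0.992 = 1/124.
Likelihood ratio of a positive = 0.74/0.07 = 74/7.
Target odds: 0.98 ÷ 0.02 = 49.
Need (1/124) × (74/7)ⁿ ≥ 49, i.e. (74/7)ⁿ ≥ 6076.
(74/7)³ = 405224/343 falls short of 6076 but (74/7)⁴ = 29986576/2401 reaches it, so n = 4.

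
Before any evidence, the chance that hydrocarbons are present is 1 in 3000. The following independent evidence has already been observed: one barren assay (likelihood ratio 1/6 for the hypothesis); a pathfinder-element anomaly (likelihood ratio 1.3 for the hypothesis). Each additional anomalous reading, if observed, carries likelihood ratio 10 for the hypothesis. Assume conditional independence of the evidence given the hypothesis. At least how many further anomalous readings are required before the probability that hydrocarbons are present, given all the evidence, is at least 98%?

Prior odds = (1/3000)/(2999/3000) = 1/2999.
Combined Bayes factor of the evidence already in hand = (1/6) × 1.3 = 13/60.
Odds after that evidence = (1/2999) × 13/60 = 13/179940.
Target odds = 0.98/0.02 = 49.
Need 10ⁿ ≥ 49 ÷ (13/179940) = 8817060/13.
10⁵ = 100000 falls short of 8817060/13 but 10⁶ = 1000000 reaches it, so n = 6.

6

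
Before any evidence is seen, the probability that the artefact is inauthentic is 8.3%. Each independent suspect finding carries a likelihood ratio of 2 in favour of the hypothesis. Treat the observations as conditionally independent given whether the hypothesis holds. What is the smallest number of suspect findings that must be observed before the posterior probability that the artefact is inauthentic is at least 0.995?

Prior odds = 0.083/0.917 = 83/917.
Likelihood ratio per suspect finding = 2.
Target odds: 0.995 ÷ 0.005 = 199.
Require 2ⁿ ≥ 199 ÷ (83/917) = 182483/83.
2¹¹ = 2048 falls short of 182483/83 but 2¹² = 4096 reaches it, so n = 12.

12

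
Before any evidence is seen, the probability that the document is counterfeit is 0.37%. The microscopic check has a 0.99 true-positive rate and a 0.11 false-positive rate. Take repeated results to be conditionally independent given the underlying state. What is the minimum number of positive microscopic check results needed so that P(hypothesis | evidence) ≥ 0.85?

4

Prior odds: 0.0037 ÷ 0.9963 = 37/9963.
Likelihood ratio of a positive result = 0.99/0.11 = 9.
Target posterior odds = 0.85/0.15 = 17/3.
Need (37/9963) × 9ⁿ ≥ 17/3, i.e. 9ⁿ ≥ 56457/37.
9³ = 729 falls short of 56457/37 but 9⁴ = 6561 reaches it, so n = 4.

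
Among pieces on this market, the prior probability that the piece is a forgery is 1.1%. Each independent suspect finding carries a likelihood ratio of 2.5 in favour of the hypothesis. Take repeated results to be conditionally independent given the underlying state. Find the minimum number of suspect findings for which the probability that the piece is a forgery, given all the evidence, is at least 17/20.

7

Prior odds: 0.011 ÷ 0.989 = 11/989.
Likelihood ratio per suspect finding = 2.5.
Target odds: 0.85 ÷ 0.15 = 17/3.
Require 2.5ⁿ ≥ 17/3 ÷ (11/989) = 16813/33.
2.5⁶ = 244.140625 falls short of 16813/33 but 2.5⁷ = 610.3515625 reaches it, so n = 7.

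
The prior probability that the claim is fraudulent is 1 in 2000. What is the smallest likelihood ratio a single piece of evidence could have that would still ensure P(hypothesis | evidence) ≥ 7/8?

Prior odds = 0.0005/0.9995 = 1/1999.
Target odds = 0.875/0.125 = 7.
Required Bayes factor = 7 ÷ (1/1999) = 13993.

13993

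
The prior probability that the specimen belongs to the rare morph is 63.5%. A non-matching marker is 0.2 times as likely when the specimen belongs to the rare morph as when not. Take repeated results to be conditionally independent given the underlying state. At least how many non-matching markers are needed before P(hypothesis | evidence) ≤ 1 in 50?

Prior odds: 0.635 ÷ 0.365 = 127/73.
Likelihood ratio per non-matching marker = 0.2.
Target posterior odds = 0.02/0.98 = 1/49.
Require 0.2ⁿ ≤ 1/49 ÷ (127/73) = 73/6223.
0.2² = 0.04 is still above 73/6223 but 0.2³ = 0.008 is at or below it, so n = 3.

3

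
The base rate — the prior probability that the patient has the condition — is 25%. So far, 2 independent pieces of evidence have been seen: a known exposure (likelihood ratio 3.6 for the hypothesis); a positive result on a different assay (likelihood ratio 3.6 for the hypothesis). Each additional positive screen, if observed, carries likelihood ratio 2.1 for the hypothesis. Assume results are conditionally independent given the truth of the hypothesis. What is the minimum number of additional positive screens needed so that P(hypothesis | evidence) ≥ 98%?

Prior odds = 0.25/0.75 = 1/3.
Combined Bayes factor of the evidence already in hand = 3.6 × 3.6 = 12.96.
Odds after that evidence = (1/3) × 12.96 = 4.32.
Target odds = 0.98/0.02 = 49.
Need 2.1ⁿ ≥ 49 ÷ 4.32 = 1225/108.
2.1³ = 9.261 falls short of 1225/108 but 2.1⁴ = 19.4481 reaches it, so n = 4.

4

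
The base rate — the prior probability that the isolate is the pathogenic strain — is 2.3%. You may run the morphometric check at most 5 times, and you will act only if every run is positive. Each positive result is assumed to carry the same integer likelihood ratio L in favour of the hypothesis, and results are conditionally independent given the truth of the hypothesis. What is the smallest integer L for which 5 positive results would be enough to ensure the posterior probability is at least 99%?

6

Prior odds = 0.023/0.977 = 23/977.
Target odds = 0.99/0.01 = 99.
Need L⁵ ≥ 99 ÷ (23/977) = 96723/23.
5⁵ = 3125 < 96723/23 ≤ 7776 = 6⁵, so L = 6.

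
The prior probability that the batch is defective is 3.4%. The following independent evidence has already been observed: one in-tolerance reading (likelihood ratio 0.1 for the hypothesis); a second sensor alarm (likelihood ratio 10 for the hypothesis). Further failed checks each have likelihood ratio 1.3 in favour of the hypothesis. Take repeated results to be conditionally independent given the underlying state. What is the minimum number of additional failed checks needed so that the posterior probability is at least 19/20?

Prior odds = 0.034/0.966 = 17/483.
Combined Bayes factor of the evidence already in hand = 0.1 × 10 = 1.
Odds after that evidence = (17/483) × 1 = 17/483.
Target odds = 0.95/0.05 = 19.
Need 1.3ⁿ ≥ 19 ÷ (17/483) = 9177/17.
1.3²³ ≈417.539 falls short of 9177/17 but 1.3²⁴ ≈542.801 reaches it, so n = 24.

24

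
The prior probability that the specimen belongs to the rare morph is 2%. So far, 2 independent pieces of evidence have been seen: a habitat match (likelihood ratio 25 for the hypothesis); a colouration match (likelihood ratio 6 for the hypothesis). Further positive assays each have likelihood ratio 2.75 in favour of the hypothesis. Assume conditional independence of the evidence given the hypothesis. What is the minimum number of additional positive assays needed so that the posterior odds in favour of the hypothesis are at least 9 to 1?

Prior odds = 0.02/0.98 = 1/49.
Combined Bayes factor of the evidence already in hand = 25 × 6 = 150.
Odds after that evidence = (1/49) × 150 = 150/49.
Target odds = 9.
Need 2.75ⁿ ≥ 9 ÷ (150/49) = 2.94.
2.75¹ = 2.75 falls short of 2.94 but 2.75² = 7.5625 reaches it, so n = 2.

2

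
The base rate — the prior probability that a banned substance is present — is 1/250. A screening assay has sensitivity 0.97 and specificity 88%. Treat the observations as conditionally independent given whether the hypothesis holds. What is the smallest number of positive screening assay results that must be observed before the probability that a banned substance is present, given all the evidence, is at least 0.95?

Prior odds: 0.004 ÷ 0.996 = 1/249.
False-positive rate = 1 − 0.88 = 0.12; likelihood ratio of a positive = 0.97/0.12 = 97/12.
Target posterior odds = 0.95/0.05 = 19.
Need (1/249) × (97/12)ⁿ ≥ 19, i.e. (97/12)ⁿ ≥ 4731.
(97/12)⁴ = 88529281/20736 falls short of 4731 but (97/12)⁵ ≈34510.6 reaches it, so n = 5.

5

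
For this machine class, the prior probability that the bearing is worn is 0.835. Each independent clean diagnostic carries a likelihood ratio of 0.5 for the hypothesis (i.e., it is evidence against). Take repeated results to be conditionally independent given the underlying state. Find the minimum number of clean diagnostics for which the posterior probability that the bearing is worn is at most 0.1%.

Prior odds: 0.835 ÷ 0.165 = 167/33.
Likelihood ratio per clean diagnostic = 0.5.
Target posterior odds = 0.001/0.999 = 1/999.
Need (167/33) × 0.5ⁿ ≤ 1/999, i.e. 0.5ⁿ ≤ 11/55611.
0.5¹² = 1/4096 is still above 11/55611 but 0.5¹³ = 1/8192 is at or below it, so n = 13.

13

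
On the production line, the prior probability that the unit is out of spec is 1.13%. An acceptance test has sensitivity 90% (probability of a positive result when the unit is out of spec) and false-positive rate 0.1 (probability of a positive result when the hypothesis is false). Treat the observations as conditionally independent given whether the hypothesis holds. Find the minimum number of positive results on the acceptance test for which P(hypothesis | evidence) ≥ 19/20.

Prior odds = 0.0113/0.9887 = 113/9887.
Likelihood ratio of a positive result = 0.9/0.1 = 9.
Target posterior odds = 0.95/0.05 = 19.
Need (113/9887) × 9ⁿ ≥ 19, i.e. 9ⁿ ≥ 187853/113.
9³ = 729 falls short of 187853/113 but 9⁴ = 6561 reaches it, so n = 4.

4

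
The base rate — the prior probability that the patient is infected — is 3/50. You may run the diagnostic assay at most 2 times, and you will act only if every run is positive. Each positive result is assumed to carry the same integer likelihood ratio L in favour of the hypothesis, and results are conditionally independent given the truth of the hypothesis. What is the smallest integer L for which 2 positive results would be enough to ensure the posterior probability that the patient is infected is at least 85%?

10

Prior odds = 0.06/0.94 = 3/47.
Target odds = 0.85/0.15 = 17/3.
Need L² ≥ 17/3 ÷ (3/47) = 799/9.
9² = 81 < 799/9 ≤ 100 = 10², so L = 10.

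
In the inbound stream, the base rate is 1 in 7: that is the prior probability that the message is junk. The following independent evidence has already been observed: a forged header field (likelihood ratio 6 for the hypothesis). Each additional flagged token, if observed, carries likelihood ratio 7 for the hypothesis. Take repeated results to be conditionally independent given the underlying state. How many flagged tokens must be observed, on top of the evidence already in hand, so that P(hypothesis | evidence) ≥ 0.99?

3

Prior odds = (1/7)/(6/7) = 1/6.
Bayes factor of the evidence already in hand = 6.
Odds after that evidence = (1/6) × 6 = 1.
Target odds = 0.99/0.01 = 99.
Need 7ⁿ ≥ 99 ÷ 1 = 99.
7² = 49 falls short of 99 but 7³ = 343 reaches it, so n = 3.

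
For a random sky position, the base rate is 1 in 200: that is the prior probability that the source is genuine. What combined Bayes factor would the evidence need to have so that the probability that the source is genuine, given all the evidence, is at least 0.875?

1393

Prior odds = 0.005/0.995 = 1/199.
Target odds = 0.875/0.125 = 7.
Required Bayes factor = 7 ÷ (1/199) = 1393.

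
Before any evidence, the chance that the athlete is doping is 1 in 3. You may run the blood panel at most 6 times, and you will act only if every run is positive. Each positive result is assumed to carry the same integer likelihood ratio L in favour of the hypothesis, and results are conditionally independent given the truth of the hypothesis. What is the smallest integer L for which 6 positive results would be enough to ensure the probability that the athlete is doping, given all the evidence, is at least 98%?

Prior odds = (1/3)/(2/3) = 0.5.
Target odds = 0.98/0.02 = 49.
Need L⁶ ≥ 49 ÷ 0.5 = 98.
2⁶ = 64 < 98 ≤ 729 = 3⁶, so L = 3.

3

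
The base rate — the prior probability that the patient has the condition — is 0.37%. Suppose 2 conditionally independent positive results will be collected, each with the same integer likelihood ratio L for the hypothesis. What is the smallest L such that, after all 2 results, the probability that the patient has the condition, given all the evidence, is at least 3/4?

Prior odds = 0.0037/0.9963 = 37/9963.
Target odds = 0.75/0.25 = 3.
Need L² ≥ 3 ÷ (37/9963) = 29889/37.
28² = 784 < 29889/37 ≤ 841 = 29², so L = 29.

29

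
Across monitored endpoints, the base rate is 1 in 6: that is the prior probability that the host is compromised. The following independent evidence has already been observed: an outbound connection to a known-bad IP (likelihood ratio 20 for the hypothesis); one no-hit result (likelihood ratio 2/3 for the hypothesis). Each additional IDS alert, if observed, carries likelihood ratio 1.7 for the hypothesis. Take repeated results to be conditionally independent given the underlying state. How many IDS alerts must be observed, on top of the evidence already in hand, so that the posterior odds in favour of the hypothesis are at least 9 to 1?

Prior odds = (1/6)/(5/6) = 0.2.
Combined Bayes factor of the evidence already in hand = 20 × (2/3) = 40/3.
Odds after that evidence = 0.2 × 40/3 = 8/3.
Target odds = 9.
Need 1.7ⁿ ≥ 9 ÷ (8/3) = 3.375.
1.7² = 2.89 falls short of 3.375 but 1.7³ = 4.913 reaches it, so n = 3.

3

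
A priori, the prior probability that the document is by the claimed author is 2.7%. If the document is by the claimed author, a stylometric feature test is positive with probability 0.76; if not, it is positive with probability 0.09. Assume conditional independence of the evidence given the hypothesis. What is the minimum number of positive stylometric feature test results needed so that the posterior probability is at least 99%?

Prior odds: 0.027 ÷ 0.973 = 27/973.
Likelihood ratio of a positive = 0.76/0.09 = 76/9.
Target posterior odds = 0.99/0.01 = 99.
Need (27/973) × (76/9)ⁿ ≥ 99, i.e. (76/9)ⁿ ≥ 10703/3.
(76/9)³ = 438976/729 falls short of 10703/3 but (76/9)⁴ = 33362176/6561 reaches it, so n = 4.

4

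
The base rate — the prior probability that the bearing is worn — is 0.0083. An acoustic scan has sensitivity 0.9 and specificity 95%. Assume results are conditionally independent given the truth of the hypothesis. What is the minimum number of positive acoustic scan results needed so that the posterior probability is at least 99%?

4

Prior odds: 0.0083 ÷ 0.9917 = 83/9917.
False-positive rate = 1 − 0.95 = 0.05; likelihood ratio of a positive = 0.9/0.05 = 18.
Target posterior odds = 0.99/0.01 = 99.
Need (83/9917) × 18ⁿ ≥ 99, i.e. 18ⁿ ≥ 981783/83.
18³ = 5832 falls short of 981783/83 but 18⁴ = 104976 reaches it, so n = 4.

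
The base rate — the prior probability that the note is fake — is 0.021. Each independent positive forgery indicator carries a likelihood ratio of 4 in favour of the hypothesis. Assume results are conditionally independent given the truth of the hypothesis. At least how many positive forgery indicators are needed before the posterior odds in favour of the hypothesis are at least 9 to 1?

5

Prior odds: 0.021 ÷ 0.979 = 21/979.
Likelihood ratio per positive forgery indicator = 4.
Target odds = 9.
Need (21/979) × 4ⁿ ≥ 9, i.e. 4ⁿ ≥ 2937/7.
4⁴ = 256 falls short of 2937/7 but 4⁵ = 1024 reaches it, so n = 5.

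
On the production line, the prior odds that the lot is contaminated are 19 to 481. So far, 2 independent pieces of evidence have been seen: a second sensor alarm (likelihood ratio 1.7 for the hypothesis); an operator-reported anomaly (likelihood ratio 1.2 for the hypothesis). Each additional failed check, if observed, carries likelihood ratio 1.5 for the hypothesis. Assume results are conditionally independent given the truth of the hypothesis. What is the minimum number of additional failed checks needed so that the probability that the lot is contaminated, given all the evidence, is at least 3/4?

9

Prior odds = 19/481.
Combined Bayes factor of the evidence already in hand = 1.7 × 1.2 = 2.04.
Odds after that evidence = (19/481) × 2.04 = 969/12025.
Target odds = 0.75/0.25 = 3.
Need 1.5ⁿ ≥ 3 ÷ (969/12025) = 12025/323.
1.5⁸ = 25.62890625 falls short of 12025/323 but 1.5⁹ = 19683/512 reaches it, so n = 9.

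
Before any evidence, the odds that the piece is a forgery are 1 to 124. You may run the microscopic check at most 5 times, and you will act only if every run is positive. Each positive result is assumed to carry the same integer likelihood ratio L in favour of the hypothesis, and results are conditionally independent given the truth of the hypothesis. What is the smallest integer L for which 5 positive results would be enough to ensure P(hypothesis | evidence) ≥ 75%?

Prior odds = 1/124.
Target odds = 0.75/0.25 = 3.
Need L⁵ ≥ 3 ÷ (1/124) = 372.
3⁵ = 243 < 372 ≤ 1024 = 4⁵, so L = 4.

4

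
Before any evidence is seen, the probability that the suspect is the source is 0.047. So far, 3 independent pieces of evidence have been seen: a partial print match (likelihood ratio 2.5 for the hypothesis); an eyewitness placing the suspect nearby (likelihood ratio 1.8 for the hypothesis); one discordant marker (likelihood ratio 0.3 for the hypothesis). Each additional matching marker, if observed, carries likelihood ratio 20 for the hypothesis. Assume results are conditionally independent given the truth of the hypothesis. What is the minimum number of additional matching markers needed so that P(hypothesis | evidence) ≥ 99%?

3

Prior odds = 0.047/0.953 = 47/953.
Combined Bayes factor of the evidence already in hand = 2.5 × 1.8 × 0.3 = 1.35.
Odds after that evidence = (47/953) × 1.35 = 1269/19060.
Target odds = 0.99/0.01 = 99.
Need 20ⁿ ≥ 99 ÷ (1269/19060) = 209660/141.
20² = 400 falls short of 209660/141 but 20³ = 8000 reaches it, so n = 3.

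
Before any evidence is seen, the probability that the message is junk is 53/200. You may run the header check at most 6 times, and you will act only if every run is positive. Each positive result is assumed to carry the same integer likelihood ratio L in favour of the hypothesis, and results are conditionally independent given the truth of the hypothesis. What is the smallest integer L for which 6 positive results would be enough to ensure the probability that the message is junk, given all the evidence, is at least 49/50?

Prior odds = 0.265/0.735 = 53/147.
Target odds = 0.98/0.02 = 49.
Need L⁶ ≥ 49 ÷ (53/147) = 7203/53.
2⁶ = 64 < 7203/53 ≤ 729 = 3⁶, so L = 3.

3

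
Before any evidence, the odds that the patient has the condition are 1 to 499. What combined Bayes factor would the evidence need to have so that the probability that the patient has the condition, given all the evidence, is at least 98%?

24451

Prior odds = 1/499.
Target odds = 0.98/0.02 = 49.
Required Bayes factor = 49 ÷ (1/499) = 24451.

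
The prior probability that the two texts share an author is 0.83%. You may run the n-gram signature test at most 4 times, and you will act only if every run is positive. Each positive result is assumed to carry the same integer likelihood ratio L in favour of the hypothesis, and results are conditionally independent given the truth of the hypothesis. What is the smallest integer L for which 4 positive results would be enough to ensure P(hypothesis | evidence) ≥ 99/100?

Prior odds = 0.0083/0.9917 = 83/9917.
Target odds = 0.99/0.01 = 99.
Need L⁴ ≥ 99 ÷ (83/9917) = 981783/83.
10⁴ = 10000 < 981783/83 ≤ 14641 = 11⁴, so L = 11.

11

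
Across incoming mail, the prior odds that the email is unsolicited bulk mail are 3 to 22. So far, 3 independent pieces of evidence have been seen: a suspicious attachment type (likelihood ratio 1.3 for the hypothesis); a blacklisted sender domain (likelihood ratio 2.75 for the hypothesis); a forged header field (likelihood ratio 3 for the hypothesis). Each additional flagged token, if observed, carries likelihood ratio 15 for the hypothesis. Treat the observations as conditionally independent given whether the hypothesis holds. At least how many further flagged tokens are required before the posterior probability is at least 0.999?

3

Prior odds = 3/22.
Combined Bayes factor of the evidence already in hand = 1.3 × 2.75 × 3 = 10.725.
Odds after that evidence = (3/22) × 10.725 = 1.4625.
Target odds = 0.999/0.001 = 999.
Need 15ⁿ ≥ 999 ÷ 1.4625 = 8880/13.
15² = 225 falls short of 8880/13 but 15³ = 3375 reaches it, so n = 3.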